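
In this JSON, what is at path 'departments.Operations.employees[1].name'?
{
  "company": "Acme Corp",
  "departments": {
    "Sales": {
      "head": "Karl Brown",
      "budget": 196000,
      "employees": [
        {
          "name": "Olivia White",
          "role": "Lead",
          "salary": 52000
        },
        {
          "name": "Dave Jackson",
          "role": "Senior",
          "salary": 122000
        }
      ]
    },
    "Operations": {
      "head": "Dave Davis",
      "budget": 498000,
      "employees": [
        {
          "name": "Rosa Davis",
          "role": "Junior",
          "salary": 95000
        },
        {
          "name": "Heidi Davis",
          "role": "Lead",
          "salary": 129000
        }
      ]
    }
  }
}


Path: departments.Operations.employees[1].name

Navigate:
  -> departments
  -> Operations
  -> employees[1].name = 'Heidi Davis'

Heidi Davis


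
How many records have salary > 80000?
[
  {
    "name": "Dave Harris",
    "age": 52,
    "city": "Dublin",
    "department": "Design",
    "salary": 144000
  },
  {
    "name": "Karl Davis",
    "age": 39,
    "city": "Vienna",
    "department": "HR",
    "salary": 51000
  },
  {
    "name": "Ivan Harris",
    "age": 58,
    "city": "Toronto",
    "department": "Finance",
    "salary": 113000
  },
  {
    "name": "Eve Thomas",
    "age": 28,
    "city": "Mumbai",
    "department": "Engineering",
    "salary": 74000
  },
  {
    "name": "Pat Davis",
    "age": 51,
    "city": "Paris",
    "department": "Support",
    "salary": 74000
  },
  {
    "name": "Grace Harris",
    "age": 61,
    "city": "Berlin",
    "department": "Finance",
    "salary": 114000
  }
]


Data: 6 records
Condition: salary > 80000

Checking each record:
  Dave Harris: 144000 MATCH
  Karl Davis: 51000
  Ivan Harris: 113000 MATCH
  Eve Thomas: 74000
  Pat Davis: 74000
  Grace Harris: 114000 MATCH

Count: 3

3


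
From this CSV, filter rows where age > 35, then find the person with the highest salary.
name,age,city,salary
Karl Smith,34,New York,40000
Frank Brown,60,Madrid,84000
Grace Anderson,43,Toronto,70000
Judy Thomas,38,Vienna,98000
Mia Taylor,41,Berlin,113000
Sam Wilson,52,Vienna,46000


Filter: age > 35
Sort by: salary (descending)

Filtered records (5):
  Mia Taylor, age 41, salary $113000
  Judy Thomas, age 38, salary $98000
  Frank Brown, age 60, salary $84000
  Grace Anderson, age 43, salary $70000
  Sam Wilson, age 52, salary $46000

Highest salary: Mia Taylor ($113000)

Mia Taylor


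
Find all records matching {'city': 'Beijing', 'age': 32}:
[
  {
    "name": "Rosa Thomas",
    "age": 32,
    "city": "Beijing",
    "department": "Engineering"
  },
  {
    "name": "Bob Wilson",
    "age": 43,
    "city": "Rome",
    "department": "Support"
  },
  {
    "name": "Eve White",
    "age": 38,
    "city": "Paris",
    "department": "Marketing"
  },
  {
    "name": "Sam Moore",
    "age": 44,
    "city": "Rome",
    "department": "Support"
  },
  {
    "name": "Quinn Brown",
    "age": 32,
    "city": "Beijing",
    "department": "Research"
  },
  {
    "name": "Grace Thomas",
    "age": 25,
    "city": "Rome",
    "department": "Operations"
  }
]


Search criteria: {'city': 'Beijing', 'age': 32}

Checking 6 records:
  Rosa Thomas: {city: Beijing, age: 32} <-- MATCH
  Bob Wilson: {city: Rome, age: 43}
  Eve White: {city: Paris, age: 38}
  Sam Moore: {city: Rome, age: 44}
  Quinn Brown: {city: Beijing, age: 32} <-- MATCH
  Grace Thomas: {city: Rome, age: 25}

Matches: ["Rosa Thomas", "Quinn Brown"]

["Rosa Thomas", "Quinn Brown"]


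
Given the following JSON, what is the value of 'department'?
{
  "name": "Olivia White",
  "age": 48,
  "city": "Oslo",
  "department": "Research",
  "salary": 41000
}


Looking up field 'department'
Value: Research

Research


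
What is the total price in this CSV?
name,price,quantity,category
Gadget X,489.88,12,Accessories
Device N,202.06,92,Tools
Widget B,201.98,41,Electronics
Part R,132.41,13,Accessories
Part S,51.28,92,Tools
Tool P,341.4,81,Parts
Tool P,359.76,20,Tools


Computing total price:
Values: [489.88, 202.06, 201.98, 132.41, 51.28, 341.4, 359.76]
Sum = 1778.77

1778.77


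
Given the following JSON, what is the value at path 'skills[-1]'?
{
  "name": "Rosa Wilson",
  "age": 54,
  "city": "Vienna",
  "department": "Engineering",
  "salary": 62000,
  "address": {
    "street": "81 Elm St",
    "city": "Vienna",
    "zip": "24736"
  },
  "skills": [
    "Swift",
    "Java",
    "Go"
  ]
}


Query: skills[-1]
Path: skills -> last element
Value: Go

Go


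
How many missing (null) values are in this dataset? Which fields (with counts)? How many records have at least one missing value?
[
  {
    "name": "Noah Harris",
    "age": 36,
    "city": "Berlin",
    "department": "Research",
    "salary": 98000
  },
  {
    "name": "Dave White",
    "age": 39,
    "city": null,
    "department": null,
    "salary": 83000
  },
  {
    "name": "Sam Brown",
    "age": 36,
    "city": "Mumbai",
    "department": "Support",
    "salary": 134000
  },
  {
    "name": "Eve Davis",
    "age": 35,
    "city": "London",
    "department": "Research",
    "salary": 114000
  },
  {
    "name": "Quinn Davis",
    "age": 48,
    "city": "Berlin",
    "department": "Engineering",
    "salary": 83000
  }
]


Checking for missing (null) values in 5 records:

  Noah Harris: complete
  Dave White: city, department
  Sam Brown: complete
  Eve Davis: complete
  Quinn Davis: complete

Per field:
  name: 0 missing
  age: 0 missing
  city: 1 missing
  department: 1 missing
  salary: 0 missing

Total missing values: 2
Records with any missing: 1

2 missing values (city: 1, department: 1); 1 incomplete records


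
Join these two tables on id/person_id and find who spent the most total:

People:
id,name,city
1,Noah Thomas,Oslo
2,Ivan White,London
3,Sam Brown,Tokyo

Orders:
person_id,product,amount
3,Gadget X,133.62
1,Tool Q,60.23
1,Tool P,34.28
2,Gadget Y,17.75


Join on: people.id = orders.person_id

Joined rows:
  Sam Brown (Tokyo) bought Gadget X for $133.62
  Noah Thomas (Oslo) bought Tool Q for $60.23
  Noah Thomas (Oslo) bought Tool P for $34.28
  Ivan White (London) bought Gadget Y for $17.75

Total per person:
  Sam Brown: $133.62
  Noah Thomas: $94.51
  Ivan White: $17.75

Top spender: Sam Brown ($133.62)

Sam Brown ($133.62)


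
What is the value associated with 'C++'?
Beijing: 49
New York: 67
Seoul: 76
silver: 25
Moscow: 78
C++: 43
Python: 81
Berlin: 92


Looking up key 'C++'
Value: 43

43


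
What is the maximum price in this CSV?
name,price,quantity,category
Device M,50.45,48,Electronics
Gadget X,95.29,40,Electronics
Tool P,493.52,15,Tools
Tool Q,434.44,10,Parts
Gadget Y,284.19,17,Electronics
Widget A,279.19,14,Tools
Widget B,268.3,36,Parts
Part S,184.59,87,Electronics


Computing maximum price:
Values: [50.45, 95.29, 493.52, 434.44, 284.19, 279.19, 268.3, 184.59]
Max = 493.52

493.52


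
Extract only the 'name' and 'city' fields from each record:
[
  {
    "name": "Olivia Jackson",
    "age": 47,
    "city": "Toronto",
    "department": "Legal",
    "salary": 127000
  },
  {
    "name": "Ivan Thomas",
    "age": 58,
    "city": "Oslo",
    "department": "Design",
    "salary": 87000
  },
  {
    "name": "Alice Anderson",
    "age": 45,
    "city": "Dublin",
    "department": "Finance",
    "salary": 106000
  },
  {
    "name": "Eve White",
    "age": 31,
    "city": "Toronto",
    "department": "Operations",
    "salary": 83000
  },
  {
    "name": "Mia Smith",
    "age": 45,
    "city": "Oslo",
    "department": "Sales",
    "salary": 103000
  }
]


Original: 5 records with fields: name, age, city, department, salary
Keep: ['name', 'city']
Drop: ['age', 'department', 'salary']
Result: 5 records, 2 fields each

[
  {
    "name": "Olivia Jackson",
    "city": "Toronto"
  },
  {
    "name": "Ivan Thomas",
    "city": "Oslo"
  },
  {
    "name": "Alice Anderson",
    "city": "Dublin"
  },
  {
    "name": "Eve White",
    "city": "Toronto"
  },
  {
    "name": "Mia Smith",
    "city": "Oslo"
  }
]


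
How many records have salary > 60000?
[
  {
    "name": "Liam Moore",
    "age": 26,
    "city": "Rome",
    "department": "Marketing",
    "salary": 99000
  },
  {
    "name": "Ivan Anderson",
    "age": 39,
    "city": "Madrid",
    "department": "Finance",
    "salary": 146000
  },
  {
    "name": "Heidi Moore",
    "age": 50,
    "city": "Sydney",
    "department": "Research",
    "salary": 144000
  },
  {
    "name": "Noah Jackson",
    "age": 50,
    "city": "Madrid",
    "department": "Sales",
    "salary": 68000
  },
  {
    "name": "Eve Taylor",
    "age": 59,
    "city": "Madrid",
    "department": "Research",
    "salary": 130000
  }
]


Data: 5 records
Condition: salary > 60000

Checking each record:
  Liam Moore: 99000 MATCH
  Ivan Anderson: 146000 MATCH
  Heidi Moore: 144000 MATCH
  Noah Jackson: 68000 MATCH
  Eve Taylor: 130000 MATCH

Count: 5

5


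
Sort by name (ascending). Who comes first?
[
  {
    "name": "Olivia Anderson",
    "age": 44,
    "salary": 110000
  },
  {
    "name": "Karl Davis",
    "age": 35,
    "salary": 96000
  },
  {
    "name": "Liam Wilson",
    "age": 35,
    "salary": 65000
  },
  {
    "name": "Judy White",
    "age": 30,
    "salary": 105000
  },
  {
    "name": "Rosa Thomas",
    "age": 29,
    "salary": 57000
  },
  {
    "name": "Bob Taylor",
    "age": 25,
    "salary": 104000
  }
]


Sort by: name (ascending)

Sorted order:
  1. Bob Taylor (name = Bob Taylor)
  2. Judy White (name = Judy White)
  3. Karl Davis (name = Karl Davis)
  4. Liam Wilson (name = Liam Wilson)
  5. Olivia Anderson (name = Olivia Anderson)
  6. Rosa Thomas (name = Rosa Thomas)

First: Bob Taylor

Bob Taylor


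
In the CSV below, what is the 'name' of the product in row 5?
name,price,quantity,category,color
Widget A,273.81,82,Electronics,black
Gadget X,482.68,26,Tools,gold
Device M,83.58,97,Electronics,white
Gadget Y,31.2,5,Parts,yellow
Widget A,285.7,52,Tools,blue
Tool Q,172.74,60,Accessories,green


Query: Row 5 ('Widget A'), column 'name'
Value: Widget A

Widget A


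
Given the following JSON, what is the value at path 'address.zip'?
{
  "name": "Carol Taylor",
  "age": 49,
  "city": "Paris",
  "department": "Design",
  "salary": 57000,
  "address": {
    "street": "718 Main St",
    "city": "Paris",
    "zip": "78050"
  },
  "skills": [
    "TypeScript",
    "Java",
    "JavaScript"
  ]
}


Query: address.zip
Path: address -> zip
Value: 78050

78050


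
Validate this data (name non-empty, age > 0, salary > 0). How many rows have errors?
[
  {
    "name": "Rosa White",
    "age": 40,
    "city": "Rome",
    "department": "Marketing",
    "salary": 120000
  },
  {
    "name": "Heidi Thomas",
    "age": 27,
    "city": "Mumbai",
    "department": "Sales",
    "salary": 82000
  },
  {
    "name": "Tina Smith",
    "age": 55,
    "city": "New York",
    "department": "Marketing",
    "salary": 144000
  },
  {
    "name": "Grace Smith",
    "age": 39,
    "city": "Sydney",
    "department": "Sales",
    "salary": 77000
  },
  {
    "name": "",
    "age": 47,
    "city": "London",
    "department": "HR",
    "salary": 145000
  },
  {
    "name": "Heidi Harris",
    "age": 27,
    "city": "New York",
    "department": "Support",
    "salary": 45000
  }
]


Validating 6 records:
Rules: name non-empty, age > 0, salary > 0

  Row 1 (Rosa White): OK
  Row 2 (Heidi Thomas): OK
  Row 3 (Tina Smith): OK
  Row 4 (Grace Smith): OK
  Row 5 (???): empty name
  Row 6 (Heidi Harris): OK

Total errors: 1

1 errors


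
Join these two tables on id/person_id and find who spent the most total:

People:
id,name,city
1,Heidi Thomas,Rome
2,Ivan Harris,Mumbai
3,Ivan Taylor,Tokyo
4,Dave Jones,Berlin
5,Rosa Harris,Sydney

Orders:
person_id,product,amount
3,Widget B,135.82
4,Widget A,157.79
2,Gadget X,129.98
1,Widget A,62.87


Join on: people.id = orders.person_id

Joined rows:
  Ivan Taylor (Tokyo) bought Widget B for $135.82
  Dave Jones (Berlin) bought Widget A for $157.79
  Ivan Harris (Mumbai) bought Gadget X for $129.98
  Heidi Thomas (Rome) bought Widget A for $62.87

Total per person:
  Dave Jones: $157.79
  Ivan Taylor: $135.82
  Ivan Harris: $129.98
  Heidi Thomas: $62.87

Top spender: Dave Jones ($157.79)

Dave Jones ($157.79)


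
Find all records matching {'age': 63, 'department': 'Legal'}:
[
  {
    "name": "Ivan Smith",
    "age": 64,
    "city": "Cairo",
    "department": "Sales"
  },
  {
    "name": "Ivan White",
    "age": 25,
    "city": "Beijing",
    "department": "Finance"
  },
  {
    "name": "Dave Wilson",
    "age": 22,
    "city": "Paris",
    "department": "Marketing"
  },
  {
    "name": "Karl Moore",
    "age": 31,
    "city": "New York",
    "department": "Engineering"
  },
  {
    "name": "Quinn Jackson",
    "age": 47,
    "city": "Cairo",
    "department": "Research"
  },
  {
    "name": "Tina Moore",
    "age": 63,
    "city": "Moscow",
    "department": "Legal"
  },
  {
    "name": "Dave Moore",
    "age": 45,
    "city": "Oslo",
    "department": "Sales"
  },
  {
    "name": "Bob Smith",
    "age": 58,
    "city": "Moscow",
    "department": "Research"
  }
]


Search criteria: {'age': 63, 'department': 'Legal'}

Checking 8 records:
  Ivan Smith: {age: 64, department: Sales}
  Ivan White: {age: 25, department: Finance}
  Dave Wilson: {age: 22, department: Marketing}
  Karl Moore: {age: 31, department: Engineering}
  Quinn Jackson: {age: 47, department: Research}
  Tina Moore: {age: 63, department: Legal} <-- MATCH
  Dave Moore: {age: 45, department: Sales}
  Bob Smith: {age: 58, department: Research}

Matches: ["Tina Moore"]

["Tina Moore"]


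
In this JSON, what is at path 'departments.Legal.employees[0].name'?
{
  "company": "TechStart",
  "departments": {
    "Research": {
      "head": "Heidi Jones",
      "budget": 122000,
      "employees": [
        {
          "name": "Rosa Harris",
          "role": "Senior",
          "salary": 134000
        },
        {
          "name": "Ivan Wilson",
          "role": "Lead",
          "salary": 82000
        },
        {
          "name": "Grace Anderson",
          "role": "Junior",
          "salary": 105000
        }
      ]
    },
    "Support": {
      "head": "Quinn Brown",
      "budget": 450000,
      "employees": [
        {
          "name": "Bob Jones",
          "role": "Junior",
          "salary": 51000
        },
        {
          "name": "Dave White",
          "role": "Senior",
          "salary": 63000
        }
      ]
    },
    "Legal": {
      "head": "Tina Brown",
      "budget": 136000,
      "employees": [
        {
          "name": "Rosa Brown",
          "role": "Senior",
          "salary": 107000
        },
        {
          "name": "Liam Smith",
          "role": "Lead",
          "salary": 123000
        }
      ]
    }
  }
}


Path: departments.Legal.employees[0].name

Navigate:
  -> departments
  -> Legal
  -> employees[0].name = 'Rosa Brown'

Rosa Brown


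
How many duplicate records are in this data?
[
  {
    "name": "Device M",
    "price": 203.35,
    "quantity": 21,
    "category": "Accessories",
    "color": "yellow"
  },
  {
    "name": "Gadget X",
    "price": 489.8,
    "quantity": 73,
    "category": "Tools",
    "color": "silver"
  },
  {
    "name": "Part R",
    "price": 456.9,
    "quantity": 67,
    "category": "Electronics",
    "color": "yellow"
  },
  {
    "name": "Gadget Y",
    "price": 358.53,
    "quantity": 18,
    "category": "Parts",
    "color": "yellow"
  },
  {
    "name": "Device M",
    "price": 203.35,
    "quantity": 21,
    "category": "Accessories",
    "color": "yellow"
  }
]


Checking 5 records for duplicates:

  Row 1: Device M ($203.35, qty 21)
  Row 2: Gadget X ($489.8, qty 73)
  Row 3: Part R ($456.9, qty 67)
  Row 4: Gadget Y ($358.53, qty 18)
  Row 5: Device M ($203.35, qty 21) <-- DUPLICATE

Duplicates found: 1
Unique records: 4

1 duplicates, 4 unique


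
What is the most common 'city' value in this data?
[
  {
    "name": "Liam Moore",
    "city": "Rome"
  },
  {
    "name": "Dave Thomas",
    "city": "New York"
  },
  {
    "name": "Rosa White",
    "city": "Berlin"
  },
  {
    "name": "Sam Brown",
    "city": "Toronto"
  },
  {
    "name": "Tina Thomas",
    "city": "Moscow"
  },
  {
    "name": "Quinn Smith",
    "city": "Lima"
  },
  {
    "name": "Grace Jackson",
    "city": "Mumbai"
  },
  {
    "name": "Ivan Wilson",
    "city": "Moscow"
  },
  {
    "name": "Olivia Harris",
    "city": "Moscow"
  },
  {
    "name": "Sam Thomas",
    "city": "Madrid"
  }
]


Counting 'city' values across 10 records:

  Moscow: 3 ###
  Rome: 1 #
  New York: 1 #
  Berlin: 1 #
  Toronto: 1 #
  Lima: 1 #
  Mumbai: 1 #
  Madrid: 1 #

Most common: Moscow (3 times)

Moscow (3 times)


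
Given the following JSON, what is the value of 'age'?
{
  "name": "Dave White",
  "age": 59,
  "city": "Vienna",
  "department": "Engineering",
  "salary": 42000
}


Looking up field 'age'
Value: 59

59


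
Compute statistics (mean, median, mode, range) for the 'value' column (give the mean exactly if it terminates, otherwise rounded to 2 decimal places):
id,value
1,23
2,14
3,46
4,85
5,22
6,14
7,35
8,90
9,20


Data: [23, 14, 46, 85, 22, 14, 35, 90, 20]
Count: 9
Sum: 349
Mean: 349/9 ≈ 38.78 (rounded to 2 decimal places)
Sorted: [14, 14, 20, 22, 23, 35, 46, 85, 90]
Median: 23.0
Mode: 14 (2 times)
Range: 90 - 14 = 76
Min: 14, Max: 90

mean≈38.78, median=23.0, mode=14, range=76


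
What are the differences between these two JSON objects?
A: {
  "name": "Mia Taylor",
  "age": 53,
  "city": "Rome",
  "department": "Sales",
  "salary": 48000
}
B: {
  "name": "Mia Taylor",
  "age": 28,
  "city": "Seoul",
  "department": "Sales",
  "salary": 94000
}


Comparing each field (in key order):
  name: same
  age: DIFFERENT
  city: DIFFERENT
  department: same
  salary: DIFFERENT
Differences:
  age: 53 -> 28
  city: Rome -> Seoul
  salary: 48000 -> 94000

3 field(s) changed

3 changes: age, city, salary


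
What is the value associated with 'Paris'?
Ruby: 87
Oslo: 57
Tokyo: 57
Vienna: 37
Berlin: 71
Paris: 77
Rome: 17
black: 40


Looking up key 'Paris'
Value: 77

77


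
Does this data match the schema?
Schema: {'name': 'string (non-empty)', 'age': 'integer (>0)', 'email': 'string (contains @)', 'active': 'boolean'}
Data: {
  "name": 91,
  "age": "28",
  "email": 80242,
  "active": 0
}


Validating each field against schema:
  name: FAIL (91 is not a string)
  age: FAIL ("28" is not an integer)
  email: FAIL (80242 is not a string)
  active: FAIL (0 is not a boolean)

Result: INVALID (4 errors: name, age, email, active)

INVALID (4 errors: name, age, email, active)


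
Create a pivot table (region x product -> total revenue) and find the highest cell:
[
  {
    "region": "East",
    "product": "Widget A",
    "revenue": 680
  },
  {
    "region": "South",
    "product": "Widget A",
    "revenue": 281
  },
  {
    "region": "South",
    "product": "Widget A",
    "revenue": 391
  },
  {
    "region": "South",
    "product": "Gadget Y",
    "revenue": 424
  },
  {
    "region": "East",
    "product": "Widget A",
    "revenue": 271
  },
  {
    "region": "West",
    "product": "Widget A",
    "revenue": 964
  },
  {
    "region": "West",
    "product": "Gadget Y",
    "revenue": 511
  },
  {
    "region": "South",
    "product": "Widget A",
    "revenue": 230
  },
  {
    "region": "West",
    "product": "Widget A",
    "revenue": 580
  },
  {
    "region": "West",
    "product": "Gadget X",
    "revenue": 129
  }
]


Pivot: region (rows) x product (columns) -> total revenue

     Gadget X      Gadget Y      Widget A    
East             0             0           951  
South            0           424           902  
West           129           511          1544  

Highest: West / Widget A = $1544

West / Widget A = $1544


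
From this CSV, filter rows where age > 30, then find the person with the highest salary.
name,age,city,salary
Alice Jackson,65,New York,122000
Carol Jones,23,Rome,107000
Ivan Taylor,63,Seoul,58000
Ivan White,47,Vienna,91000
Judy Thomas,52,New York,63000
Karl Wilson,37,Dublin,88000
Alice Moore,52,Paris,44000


Filter: age > 30
Sort by: salary (descending)

Filtered records (6):
  Alice Jackson, age 65, salary $122000
  Ivan White, age 47, salary $91000
  Karl Wilson, age 37, salary $88000
  Judy Thomas, age 52, salary $63000
  Ivan Taylor, age 63, salary $58000
  Alice Moore, age 52, salary $44000

Highest salary: Alice Jackson ($122000)

Alice Jackson


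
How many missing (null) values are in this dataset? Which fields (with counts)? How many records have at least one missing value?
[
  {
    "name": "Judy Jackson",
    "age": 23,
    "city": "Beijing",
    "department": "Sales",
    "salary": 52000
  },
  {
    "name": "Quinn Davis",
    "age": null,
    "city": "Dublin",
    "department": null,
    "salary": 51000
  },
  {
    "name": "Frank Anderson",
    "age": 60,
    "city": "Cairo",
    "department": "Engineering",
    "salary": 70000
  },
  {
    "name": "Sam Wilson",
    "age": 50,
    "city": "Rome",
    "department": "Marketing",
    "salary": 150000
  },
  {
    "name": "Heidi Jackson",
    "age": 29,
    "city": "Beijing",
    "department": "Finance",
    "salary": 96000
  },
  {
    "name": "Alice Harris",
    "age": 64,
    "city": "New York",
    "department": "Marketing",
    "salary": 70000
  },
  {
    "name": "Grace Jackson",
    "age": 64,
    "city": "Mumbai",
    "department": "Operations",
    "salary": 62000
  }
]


Checking for missing (null) values in 7 records:

  Judy Jackson: complete
  Quinn Davis: age, department
  Frank Anderson: complete
  Sam Wilson: complete
  Heidi Jackson: complete
  Alice Harris: complete
  Grace Jackson: complete

Per field:
  name: 0 missing
  age: 1 missing
  city: 0 missing
  department: 1 missing
  salary: 0 missing

Total missing values: 2
Records with any missing: 1

2 missing values (age: 1, department: 1); 1 incomplete records


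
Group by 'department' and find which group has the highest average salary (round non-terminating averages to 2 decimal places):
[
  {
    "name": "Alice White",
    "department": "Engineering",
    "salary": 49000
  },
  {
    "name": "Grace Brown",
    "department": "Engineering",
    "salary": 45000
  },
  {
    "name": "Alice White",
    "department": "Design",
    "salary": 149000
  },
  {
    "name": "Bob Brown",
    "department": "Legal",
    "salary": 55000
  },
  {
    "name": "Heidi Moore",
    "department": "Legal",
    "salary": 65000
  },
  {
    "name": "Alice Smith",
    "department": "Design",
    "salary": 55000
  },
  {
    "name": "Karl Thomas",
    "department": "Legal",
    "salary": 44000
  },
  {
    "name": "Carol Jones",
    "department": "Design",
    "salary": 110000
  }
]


Group by: department

Groups:
  Design: 3 people, avg salary = 314000/3 ≈ $104666.67
  Engineering: 2 people, avg salary = 94000/2 = $47000
  Legal: 3 people, avg salary = 164000/3 ≈ $54666.67

Highest average salary: Design (≈$104666.67)

Design (≈$104666.67)


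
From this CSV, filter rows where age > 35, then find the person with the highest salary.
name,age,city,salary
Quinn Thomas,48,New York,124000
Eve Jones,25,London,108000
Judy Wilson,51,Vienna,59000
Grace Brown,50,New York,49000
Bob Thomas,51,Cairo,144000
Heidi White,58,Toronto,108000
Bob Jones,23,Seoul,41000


Filter: age > 35
Sort by: salary (descending)

Filtered records (5):
  Bob Thomas, age 51, salary $144000
  Quinn Thomas, age 48, salary $124000
  Heidi White, age 58, salary $108000
  Judy Wilson, age 51, salary $59000
  Grace Brown, age 50, salary $49000

Highest salary: Bob Thomas ($144000)

Bob Thomas


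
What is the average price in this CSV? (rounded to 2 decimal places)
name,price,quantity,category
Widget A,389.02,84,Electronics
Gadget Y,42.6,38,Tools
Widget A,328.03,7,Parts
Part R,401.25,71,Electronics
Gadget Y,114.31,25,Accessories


Computing average price:
Values: [389.02, 42.6, 328.03, 401.25, 114.31]
Sum = 1275.21
Count = 5
Average = 1275.21/5 = 255.042 exactly -> 255.04 (rounded half-up to 2 decimal places)

255.04


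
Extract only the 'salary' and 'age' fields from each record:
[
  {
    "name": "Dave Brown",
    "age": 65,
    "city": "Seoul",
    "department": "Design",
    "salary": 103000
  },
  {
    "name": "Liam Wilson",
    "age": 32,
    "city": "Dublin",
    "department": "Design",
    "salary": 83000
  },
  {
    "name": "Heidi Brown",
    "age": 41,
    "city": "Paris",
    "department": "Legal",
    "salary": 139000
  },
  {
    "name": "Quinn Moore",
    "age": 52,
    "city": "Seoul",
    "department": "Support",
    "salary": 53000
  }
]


Original: 4 records with fields: name, age, city, department, salary
Keep: ['salary', 'age']
Drop: ['name', 'city', 'department']
Result: 4 records, 2 fields each

[
  {
    "salary": 103000,
    "age": 65
  },
  {
    "salary": 83000,
    "age": 32
  },
  {
    "salary": 139000,
    "age": 41
  },
  {
    "salary": 53000,
    "age": 52
  }
]


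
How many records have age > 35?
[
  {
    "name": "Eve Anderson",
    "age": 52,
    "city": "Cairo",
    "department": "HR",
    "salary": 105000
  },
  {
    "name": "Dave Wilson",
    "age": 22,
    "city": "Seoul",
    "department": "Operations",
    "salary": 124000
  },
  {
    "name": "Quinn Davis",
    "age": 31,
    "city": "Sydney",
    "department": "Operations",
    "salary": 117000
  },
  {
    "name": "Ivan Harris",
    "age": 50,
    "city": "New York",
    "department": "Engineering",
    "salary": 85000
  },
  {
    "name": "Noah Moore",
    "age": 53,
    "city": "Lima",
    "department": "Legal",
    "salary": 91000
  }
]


Data: 5 records
Condition: age > 35

Checking each record:
  Eve Anderson: 52 MATCH
  Dave Wilson: 22
  Quinn Davis: 31
  Ivan Harris: 50 MATCH
  Noah Moore: 53 MATCH

Count: 3

3


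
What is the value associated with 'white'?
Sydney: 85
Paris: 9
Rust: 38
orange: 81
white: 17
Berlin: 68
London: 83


Looking up key 'white'
Value: 17

17


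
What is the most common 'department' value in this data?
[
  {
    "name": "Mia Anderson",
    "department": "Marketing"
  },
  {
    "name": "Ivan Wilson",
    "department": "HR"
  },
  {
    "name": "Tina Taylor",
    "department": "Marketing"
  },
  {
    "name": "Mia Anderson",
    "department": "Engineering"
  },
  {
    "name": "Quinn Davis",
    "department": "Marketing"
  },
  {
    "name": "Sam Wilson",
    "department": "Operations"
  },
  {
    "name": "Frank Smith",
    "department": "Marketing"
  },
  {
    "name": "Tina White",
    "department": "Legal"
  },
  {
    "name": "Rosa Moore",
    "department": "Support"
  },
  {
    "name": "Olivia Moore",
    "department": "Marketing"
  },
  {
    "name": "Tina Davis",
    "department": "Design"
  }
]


Counting 'department' values across 11 records:

  Marketing: 5 #####
  HR: 1 #
  Engineering: 1 #
  Operations: 1 #
  Legal: 1 #
  Support: 1 #
  Design: 1 #

Most common: Marketing (5 times)

Marketing (5 times)


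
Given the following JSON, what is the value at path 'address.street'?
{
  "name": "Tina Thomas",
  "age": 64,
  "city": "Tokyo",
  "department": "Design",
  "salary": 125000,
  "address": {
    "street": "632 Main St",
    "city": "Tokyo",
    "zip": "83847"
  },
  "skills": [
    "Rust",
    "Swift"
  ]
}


Query: address.street
Path: address -> street
Value: 632 Main St

632 Main St


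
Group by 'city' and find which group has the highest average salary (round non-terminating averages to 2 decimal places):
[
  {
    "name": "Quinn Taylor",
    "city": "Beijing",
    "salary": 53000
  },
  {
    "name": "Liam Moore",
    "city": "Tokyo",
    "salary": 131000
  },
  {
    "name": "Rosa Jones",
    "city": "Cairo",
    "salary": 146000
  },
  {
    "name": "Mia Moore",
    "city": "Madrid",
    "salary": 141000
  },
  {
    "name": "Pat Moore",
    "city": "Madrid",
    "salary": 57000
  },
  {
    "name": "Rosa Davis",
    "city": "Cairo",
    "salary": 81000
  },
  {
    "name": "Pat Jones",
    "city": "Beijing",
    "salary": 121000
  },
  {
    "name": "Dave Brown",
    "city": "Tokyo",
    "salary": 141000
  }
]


Group by: city

Groups:
  Beijing: 2 people, avg salary = 174000/2 = $87000
  Cairo: 2 people, avg salary = 227000/2 = $113500
  Madrid: 2 people, avg salary = 198000/2 = $99000
  Tokyo: 2 people, avg salary = 272000/2 = $136000

Highest average salary: Tokyo ($136000)

Tokyo ($136000)


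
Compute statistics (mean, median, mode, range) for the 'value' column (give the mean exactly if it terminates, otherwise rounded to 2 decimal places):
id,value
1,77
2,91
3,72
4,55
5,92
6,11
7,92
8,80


Data: [77, 91, 72, 55, 92, 11, 92, 80]
Count: 8
Sum: 570
Mean: 570/8 = 71.25
Sorted: [11, 55, 72, 77, 80, 91, 92, 92]
Median: 78.5
Mode: 92 (2 times)
Range: 92 - 11 = 81
Min: 11, Max: 92

mean=71.25, median=78.5, mode=92, range=81


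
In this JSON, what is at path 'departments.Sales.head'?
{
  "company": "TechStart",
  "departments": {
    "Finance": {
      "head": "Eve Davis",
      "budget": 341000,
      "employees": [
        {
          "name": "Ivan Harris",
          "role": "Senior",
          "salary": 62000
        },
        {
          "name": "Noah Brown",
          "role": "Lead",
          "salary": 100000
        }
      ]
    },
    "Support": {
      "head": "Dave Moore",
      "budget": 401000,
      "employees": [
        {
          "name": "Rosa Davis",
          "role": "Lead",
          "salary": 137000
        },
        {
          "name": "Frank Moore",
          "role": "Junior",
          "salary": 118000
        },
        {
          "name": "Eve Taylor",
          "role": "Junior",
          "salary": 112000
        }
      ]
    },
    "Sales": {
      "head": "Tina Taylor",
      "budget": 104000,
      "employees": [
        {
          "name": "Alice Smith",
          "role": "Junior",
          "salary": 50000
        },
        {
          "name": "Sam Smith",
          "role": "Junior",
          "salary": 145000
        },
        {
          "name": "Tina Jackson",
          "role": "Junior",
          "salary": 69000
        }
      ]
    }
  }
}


Path: departments.Sales.head

Navigate:
  -> departments
  -> Sales
  -> head = 'Tina Taylor'

Tina Taylor


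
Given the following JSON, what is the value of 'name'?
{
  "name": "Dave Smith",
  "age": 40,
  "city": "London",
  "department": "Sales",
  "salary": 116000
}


Looking up field 'name'
Value: Dave Smith

Dave Smith


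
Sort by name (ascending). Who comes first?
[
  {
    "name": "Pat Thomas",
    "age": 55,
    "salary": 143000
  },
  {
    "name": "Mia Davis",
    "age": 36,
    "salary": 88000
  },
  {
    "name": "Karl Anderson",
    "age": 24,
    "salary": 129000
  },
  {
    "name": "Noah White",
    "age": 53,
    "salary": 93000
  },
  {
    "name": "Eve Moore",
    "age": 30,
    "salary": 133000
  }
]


Sort by: name (ascending)

Sorted order:
  1. Eve Moore (name = Eve Moore)
  2. Karl Anderson (name = Karl Anderson)
  3. Mia Davis (name = Mia Davis)
  4. Noah White (name = Noah White)
  5. Pat Thomas (name = Pat Thomas)

First: Eve Moore

Eve Moore


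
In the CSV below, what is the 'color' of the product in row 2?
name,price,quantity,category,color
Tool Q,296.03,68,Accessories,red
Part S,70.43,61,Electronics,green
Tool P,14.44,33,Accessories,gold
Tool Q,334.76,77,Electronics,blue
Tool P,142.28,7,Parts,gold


Query: Row 2 ('Part S'), column 'color'
Value: green

green


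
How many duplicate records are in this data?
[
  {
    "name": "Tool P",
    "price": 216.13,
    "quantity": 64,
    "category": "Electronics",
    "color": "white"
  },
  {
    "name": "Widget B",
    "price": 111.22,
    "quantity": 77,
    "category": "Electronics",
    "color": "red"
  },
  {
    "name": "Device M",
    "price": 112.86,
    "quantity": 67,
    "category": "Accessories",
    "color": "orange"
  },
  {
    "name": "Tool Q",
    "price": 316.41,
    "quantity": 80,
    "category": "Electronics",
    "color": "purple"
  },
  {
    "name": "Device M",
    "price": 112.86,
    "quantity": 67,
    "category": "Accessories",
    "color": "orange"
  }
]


Checking 5 records for duplicates:

  Row 1: Tool P ($216.13, qty 64)
  Row 2: Widget B ($111.22, qty 77)
  Row 3: Device M ($112.86, qty 67)
  Row 4: Tool Q ($316.41, qty 80)
  Row 5: Device M ($112.86, qty 67) <-- DUPLICATE

Duplicates found: 1
Unique records: 4

1 duplicates, 4 unique


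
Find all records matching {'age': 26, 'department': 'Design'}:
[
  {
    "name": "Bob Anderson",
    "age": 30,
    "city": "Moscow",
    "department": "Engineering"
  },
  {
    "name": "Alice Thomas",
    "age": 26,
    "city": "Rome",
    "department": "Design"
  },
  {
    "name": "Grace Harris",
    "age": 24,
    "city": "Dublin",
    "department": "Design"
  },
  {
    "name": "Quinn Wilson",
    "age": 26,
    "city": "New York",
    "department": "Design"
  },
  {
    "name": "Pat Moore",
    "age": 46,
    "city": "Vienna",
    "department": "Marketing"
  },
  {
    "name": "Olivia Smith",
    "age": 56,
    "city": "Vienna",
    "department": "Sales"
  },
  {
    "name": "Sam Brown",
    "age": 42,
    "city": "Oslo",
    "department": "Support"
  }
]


Search criteria: {'age': 26, 'department': 'Design'}

Checking 7 records:
  Bob Anderson: {age: 30, department: Engineering}
  Alice Thomas: {age: 26, department: Design} <-- MATCH
  Grace Harris: {age: 24, department: Design}
  Quinn Wilson: {age: 26, department: Design} <-- MATCH
  Pat Moore: {age: 46, department: Marketing}
  Olivia Smith: {age: 56, department: Sales}
  Sam Brown: {age: 42, department: Support}

Matches: ["Alice Thomas", "Quinn Wilson"]

["Alice Thomas", "Quinn Wilson"]


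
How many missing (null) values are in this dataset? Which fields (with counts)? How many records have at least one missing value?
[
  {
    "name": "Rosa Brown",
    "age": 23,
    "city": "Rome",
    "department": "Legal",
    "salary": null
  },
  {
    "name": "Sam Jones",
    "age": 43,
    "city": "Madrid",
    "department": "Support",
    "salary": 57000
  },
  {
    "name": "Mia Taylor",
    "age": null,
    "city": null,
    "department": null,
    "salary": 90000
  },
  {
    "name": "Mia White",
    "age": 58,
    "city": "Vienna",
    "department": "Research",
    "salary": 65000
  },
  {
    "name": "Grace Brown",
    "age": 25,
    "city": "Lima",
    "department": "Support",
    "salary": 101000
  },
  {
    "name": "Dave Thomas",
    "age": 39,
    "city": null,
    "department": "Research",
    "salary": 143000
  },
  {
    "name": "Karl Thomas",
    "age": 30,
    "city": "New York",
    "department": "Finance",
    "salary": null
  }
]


Checking for missing (null) values in 7 records:

  Rosa Brown: salary
  Sam Jones: complete
  Mia Taylor: age, city, department
  Mia White: complete
  Grace Brown: complete
  Dave Thomas: city
  Karl Thomas: salary

Per field:
  name: 0 missing
  age: 1 missing
  city: 2 missing
  department: 1 missing
  salary: 2 missing

Total missing values: 6
Records with any missing: 4

6 missing values (age: 1, city: 2, department: 1, salary: 2); 4 incomplete records


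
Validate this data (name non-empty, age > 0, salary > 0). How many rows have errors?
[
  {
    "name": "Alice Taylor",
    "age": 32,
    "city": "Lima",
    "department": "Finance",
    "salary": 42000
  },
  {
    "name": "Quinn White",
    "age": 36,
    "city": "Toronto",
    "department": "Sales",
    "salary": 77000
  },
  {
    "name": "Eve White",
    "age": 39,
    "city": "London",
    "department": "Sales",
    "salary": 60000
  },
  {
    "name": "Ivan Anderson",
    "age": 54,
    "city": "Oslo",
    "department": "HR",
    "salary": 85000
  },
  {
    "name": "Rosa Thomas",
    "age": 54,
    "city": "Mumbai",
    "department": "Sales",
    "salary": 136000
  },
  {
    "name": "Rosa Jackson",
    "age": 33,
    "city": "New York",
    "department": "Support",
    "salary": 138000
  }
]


Validating 6 records:
Rules: name non-empty, age > 0, salary > 0

  Row 1 (Alice Taylor): OK
  Row 2 (Quinn White): OK
  Row 3 (Eve White): OK
  Row 4 (Ivan Anderson): OK
  Row 5 (Rosa Thomas): OK
  Row 6 (Rosa Jackson): OK

Total errors: 0

0 errors


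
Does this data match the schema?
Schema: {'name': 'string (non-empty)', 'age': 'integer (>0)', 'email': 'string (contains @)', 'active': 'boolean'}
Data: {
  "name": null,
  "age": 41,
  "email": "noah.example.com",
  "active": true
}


Validating each field against schema:
  name: FAIL (null is not a string)
  age: OK (positive integer)
  email: FAIL ("noah.example.com" does not contain @)
  active: OK (boolean)

Result: INVALID (2 errors: name, email)

INVALID (2 errors: name, email)


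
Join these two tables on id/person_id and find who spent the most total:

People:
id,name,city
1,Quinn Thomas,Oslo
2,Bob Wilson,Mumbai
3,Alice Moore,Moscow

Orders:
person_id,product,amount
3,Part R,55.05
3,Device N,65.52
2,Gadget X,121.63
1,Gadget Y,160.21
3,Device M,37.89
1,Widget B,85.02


Join on: people.id = orders.person_id

Joined rows:
  Alice Moore (Moscow) bought Part R for $55.05
  Alice Moore (Moscow) bought Device N for $65.52
  Bob Wilson (Mumbai) bought Gadget X for $121.63
  Quinn Thomas (Oslo) bought Gadget Y for $160.21
  Alice Moore (Moscow) bought Device M for $37.89
  Quinn Thomas (Oslo) bought Widget B for $85.02

Total per person:
  Quinn Thomas: $245.23
  Alice Moore: $158.46
  Bob Wilson: $121.63

Top spender: Quinn Thomas ($245.23)

Quinn Thomas ($245.23)


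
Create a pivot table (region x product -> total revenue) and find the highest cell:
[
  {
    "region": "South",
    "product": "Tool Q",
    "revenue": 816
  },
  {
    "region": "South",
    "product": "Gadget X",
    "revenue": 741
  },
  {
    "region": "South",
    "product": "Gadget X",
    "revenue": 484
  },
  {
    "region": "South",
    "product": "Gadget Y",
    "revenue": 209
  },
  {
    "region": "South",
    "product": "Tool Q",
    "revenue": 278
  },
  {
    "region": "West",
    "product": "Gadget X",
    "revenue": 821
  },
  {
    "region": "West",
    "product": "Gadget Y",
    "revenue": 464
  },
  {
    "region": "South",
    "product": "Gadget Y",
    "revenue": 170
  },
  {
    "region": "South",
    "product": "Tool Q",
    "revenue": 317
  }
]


Pivot: region (rows) x product (columns) -> total revenue

     Gadget X      Gadget Y      Tool Q      
South         1225           379          1411  
West           821           464             0  

Highest: South / Tool Q = $1411

South / Tool Q = $1411


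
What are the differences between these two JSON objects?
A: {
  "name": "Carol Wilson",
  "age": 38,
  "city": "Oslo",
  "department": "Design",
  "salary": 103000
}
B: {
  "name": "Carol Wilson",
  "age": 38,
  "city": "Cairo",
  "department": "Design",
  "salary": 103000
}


Comparing each field (in key order):
  name: same
  age: same
  city: DIFFERENT
  department: same
  salary: same
Differences:
  city: Oslo -> Cairo

1 field(s) changed

1 change: city


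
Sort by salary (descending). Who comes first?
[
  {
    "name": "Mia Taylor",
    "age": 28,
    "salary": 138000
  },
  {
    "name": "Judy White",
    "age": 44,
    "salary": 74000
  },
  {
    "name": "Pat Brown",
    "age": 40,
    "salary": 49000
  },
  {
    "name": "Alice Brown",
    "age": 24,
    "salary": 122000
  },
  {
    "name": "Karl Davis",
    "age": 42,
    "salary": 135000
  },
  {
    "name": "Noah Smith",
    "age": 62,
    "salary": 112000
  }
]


Sort by: salary (descending)

Sorted order:
  1. Mia Taylor (salary = 138000)
  2. Karl Davis (salary = 135000)
  3. Alice Brown (salary = 122000)
  4. Noah Smith (salary = 112000)
  5. Judy White (salary = 74000)
  6. Pat Brown (salary = 49000)

First: Mia Taylor

Mia Taylor


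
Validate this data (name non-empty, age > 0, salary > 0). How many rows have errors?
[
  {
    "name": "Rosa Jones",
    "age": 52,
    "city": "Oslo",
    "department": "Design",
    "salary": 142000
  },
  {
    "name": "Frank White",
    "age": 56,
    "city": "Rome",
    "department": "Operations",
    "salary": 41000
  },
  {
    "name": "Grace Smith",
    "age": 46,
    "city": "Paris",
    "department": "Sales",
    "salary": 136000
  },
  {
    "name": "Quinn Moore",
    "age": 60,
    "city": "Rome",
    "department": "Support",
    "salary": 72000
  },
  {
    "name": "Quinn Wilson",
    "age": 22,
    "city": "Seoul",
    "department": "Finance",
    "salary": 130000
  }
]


Validating 5 records:
Rules: name non-empty, age > 0, salary > 0

  Row 1 (Rosa Jones): OK
  Row 2 (Frank White): OK
  Row 3 (Grace Smith): OK
  Row 4 (Quinn Moore): OK
  Row 5 (Quinn Wilson): OK

Total errors: 0

0 errors
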